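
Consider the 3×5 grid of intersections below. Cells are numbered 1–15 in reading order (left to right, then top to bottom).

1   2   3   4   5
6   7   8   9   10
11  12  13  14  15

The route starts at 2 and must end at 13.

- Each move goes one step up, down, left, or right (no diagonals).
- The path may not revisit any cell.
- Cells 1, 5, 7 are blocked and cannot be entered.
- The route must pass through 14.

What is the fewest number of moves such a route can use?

Any route passes through 14 somewhere between 2 and 13. Summing Manhattan distances along the two legs (2 → 14 → 13) gives a lower bound of 4 + 1 = 5 moves.
A route of 5 moves achieves this: 2 → 3 → 8 → 9 → 14 → 13.
Since 5 matches the lower bound, it is optimal.

5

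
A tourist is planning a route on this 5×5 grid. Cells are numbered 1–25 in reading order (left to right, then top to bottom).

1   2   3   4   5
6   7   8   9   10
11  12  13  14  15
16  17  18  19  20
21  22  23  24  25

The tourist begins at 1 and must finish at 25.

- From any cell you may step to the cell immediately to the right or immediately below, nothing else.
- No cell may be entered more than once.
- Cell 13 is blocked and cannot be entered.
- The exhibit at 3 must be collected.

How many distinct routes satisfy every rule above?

9

A right/down-only route from 1 to 25 makes exactly 4 down-moves and 4 right-moves in some order.
With no other constraints that would be C(8,4) = 70 routes.
Split at 3 and multiply the segment counts (each segment already excludes blocked cells): 1→3: 1; 3→25: 9; product = 9.
That gives 9 routes.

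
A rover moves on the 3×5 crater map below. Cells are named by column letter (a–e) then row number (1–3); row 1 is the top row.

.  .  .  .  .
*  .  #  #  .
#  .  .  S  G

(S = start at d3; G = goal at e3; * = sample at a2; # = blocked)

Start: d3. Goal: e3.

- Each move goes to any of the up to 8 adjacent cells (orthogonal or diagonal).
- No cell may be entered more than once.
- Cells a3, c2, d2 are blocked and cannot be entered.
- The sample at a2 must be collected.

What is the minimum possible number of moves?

8

Any route passes through a2 somewhere between d3 and e3. Summing Chebyshev distances along the two legs (d3 → a2 → e3) gives a lower bound of 3 + 4 = 7 moves.
The shortest route satisfying every rule uses 8 moves: d3 → c3 → b2 → a2 → b1 → c1 → d1 → e2 → e3.
The no-revisit rule (legs can't share cells) pushes the minimum above the 7-move bound; an exhaustive check rules out every length from 7 to 7, leaving 8 as the minimum.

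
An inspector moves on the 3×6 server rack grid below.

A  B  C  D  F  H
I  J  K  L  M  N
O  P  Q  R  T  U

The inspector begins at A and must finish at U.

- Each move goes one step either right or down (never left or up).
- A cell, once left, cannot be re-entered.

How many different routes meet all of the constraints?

21

A right/down-only route from A to U makes exactly 2 down-moves and 5 right-moves in some order.
With no other constraints that would be C(7,2) = 21 routes.
That gives 21 routes.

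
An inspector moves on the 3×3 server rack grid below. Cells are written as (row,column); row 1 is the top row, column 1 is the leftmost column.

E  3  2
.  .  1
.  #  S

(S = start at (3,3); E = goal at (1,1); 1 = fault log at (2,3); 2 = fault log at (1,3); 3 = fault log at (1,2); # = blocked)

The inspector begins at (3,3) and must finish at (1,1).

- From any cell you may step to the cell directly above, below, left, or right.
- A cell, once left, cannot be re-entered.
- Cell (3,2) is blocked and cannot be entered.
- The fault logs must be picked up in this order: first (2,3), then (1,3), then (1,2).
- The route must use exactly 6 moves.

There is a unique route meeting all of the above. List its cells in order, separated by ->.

The waypoints must appear in the order (2,3), (1,3), (1,2), with no cell reused.
Route from (3,3): 2× up (reaching (1,3)), left to (1,2), down to (2,2), left to (2,1), up to (1,1) — 6 moves in all.
Check: order respected (1 at step 1, 2 at step 2, 3 at step 3); 6 moves as required.

(3,3) -> (2,3) -> (1,3) -> (1,2) -> (2,2) -> (2,1) -> (1,1)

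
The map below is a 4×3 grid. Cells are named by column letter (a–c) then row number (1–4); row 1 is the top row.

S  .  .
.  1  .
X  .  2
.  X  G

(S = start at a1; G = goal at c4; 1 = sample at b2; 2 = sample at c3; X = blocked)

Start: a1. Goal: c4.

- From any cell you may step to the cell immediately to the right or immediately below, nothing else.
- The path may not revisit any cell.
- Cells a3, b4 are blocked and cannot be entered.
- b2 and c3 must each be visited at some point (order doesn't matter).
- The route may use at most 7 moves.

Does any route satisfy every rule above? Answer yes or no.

One route that works: a1 → a2 → b2 → b3 → c3 → c4.

yes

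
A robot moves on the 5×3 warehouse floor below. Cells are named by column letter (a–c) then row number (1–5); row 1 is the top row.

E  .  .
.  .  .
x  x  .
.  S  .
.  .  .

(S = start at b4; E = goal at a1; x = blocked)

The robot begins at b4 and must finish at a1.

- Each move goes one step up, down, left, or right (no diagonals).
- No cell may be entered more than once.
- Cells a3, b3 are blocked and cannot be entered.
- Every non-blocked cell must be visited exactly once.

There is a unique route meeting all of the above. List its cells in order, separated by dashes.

Need to visit all 13 open cells exactly once, starting at b4 and ending at a1.
Cell c3 has only two open neighbours (c2 and c4), so the path must pass straight through it: one of those is the cell it's entered from and the other is where it exits.
Route from b4: left 1 to a4, down 1 to a5, right 2 to c5, up 4 to c1, left 1 to b1, down 1 to b2, left 1 to a2, up 1 to a1 — 12 moves in all.
Check: all 13 open cells covered.

b4 - a4 - a5 - b5 - c5 - c4 - c3 - c2 - c1 - b1 - b2 - a2 - a1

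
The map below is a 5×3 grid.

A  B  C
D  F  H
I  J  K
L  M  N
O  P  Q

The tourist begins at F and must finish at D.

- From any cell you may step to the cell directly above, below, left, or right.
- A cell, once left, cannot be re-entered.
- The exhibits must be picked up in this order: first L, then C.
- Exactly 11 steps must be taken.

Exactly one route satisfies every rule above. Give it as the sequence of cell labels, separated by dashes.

F - J - I - L - M - N - K - H - C - B - A - D

The waypoints must appear in the order L, C, with no cell reused.
Route from F: down to J, left to I, down to L, 2× right (reaching N), 3× up (reaching C), 2× left (reaching A), down to D — 11 moves in all.
Check: order respected (L at step 3, C at step 8); 11 moves as required.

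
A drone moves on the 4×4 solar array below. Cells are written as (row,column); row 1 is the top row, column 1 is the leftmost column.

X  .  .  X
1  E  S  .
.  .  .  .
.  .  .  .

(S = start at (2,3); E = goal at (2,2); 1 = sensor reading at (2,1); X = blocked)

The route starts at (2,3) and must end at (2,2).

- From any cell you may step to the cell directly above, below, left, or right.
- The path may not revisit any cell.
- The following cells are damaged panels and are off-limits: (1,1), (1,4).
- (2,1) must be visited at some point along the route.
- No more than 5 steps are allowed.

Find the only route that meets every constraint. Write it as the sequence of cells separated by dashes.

Any route must reach (2,1) and still end at (2,2) within 5 moves, so the order of the required stops is forced.
Route from (2,3): down to (3,3), 2× left (reaching (3,1)), up to (2,1), right to (2,2) — 5 moves in all.
Check: all required cells visited; 5 ≤ 5 moves.

(2,3) - (3,3) - (3,2) - (3,1) - (2,1) - (2,2)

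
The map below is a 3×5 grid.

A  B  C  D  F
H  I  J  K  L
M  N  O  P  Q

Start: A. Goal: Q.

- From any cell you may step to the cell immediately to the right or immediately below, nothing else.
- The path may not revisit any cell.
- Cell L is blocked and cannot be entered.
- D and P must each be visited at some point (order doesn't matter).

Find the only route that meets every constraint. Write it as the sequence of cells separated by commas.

A, B, C, D, K, P, Q

Moves only go right or down, so the column and row indices never decrease.
Route from A: right 3 to D, down 2 to P, right 1 to Q — 6 moves in all.
Check: all required cells visited.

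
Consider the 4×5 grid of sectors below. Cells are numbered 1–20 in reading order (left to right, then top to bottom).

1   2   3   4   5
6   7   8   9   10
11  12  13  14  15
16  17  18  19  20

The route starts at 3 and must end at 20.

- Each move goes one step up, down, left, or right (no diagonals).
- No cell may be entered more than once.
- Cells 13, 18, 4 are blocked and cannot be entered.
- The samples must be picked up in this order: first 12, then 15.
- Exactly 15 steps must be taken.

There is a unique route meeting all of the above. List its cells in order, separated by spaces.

3 2 1 6 11 16 17 12 7 8 9 10 15 14 19 20

The waypoints must appear in the order 12, 15, with no cell reused.
Route from 3: 2× left (reaching 1), 3× down (reaching 16), right to 17, 2× up (reaching 7), 3× right (reaching 10), down to 15, left to 14, down to 19, right to 20 — 15 moves in all.
Check: order respected (12 at step 7, 15 at step 12); 15 moves as required.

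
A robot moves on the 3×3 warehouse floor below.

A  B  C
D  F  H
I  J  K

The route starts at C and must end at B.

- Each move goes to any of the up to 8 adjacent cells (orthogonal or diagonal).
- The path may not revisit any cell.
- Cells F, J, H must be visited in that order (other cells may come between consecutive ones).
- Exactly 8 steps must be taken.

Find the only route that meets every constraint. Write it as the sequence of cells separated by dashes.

The waypoints must appear in the order F, J, H, with no cell reused.
Route from C: down-left 1 to F, up-left 1 to A, down 2 to I, right 2 to K, up 1 to H, up-left 1 to B — 8 moves in all.
Check: order respected (F at step 1, J at step 5, H at step 7); 8 moves as required.

C - F - A - D - I - J - K - H - B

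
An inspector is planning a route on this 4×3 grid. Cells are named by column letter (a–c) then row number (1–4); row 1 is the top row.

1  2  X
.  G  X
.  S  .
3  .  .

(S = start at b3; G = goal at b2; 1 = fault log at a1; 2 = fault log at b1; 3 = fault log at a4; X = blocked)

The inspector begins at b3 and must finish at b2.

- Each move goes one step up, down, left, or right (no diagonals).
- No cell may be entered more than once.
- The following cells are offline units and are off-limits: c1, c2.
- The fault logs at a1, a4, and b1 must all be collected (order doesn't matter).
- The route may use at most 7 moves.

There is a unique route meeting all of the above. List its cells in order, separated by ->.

The 7-move cap with required stops at a1, a4, b1 leaves no slack for detours.
Route from b3: down 1 to b4, left 1 to a4, up 3 to a1, right 1 to b1, down 1 to b2 — 7 moves in all.
Check: all required cells visited; 7 ≤ 7 moves.

b3 -> b4 -> a4 -> a3 -> a2 -> a1 -> b1 -> b2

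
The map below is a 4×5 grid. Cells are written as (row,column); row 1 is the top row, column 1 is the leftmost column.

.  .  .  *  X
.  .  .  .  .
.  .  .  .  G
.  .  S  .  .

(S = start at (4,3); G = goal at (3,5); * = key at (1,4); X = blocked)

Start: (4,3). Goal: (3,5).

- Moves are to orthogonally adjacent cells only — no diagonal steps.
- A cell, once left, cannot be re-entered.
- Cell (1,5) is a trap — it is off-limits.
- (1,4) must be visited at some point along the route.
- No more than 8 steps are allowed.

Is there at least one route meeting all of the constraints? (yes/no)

One route that works: (4,3) → (3,3) → (2,3) → (1,3) → (1,4) → (2,4) → (3,4) → (3,5).

yes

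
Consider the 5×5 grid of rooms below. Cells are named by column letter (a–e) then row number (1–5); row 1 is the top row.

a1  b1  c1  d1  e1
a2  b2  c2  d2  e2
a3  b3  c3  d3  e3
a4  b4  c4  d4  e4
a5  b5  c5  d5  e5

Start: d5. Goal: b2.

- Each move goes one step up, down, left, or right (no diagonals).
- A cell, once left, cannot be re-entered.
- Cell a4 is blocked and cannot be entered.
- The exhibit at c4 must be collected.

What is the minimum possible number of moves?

Any route passes through c4 somewhere between d5 and b2. Summing Manhattan distances along the two legs (d5 → c4 → b2) gives a lower bound of 2 + 3 = 5 moves.
A route of 5 moves achieves this: d5 → d4 → c4 → c3 → c2 → b2.
Since 5 matches the lower bound, it is optimal.

5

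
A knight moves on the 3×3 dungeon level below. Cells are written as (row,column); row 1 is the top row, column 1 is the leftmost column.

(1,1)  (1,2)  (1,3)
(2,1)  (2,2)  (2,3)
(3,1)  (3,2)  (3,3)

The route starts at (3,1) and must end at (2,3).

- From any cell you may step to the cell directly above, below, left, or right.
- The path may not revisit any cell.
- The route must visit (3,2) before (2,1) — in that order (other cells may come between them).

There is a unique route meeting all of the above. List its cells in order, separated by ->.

The waypoints must appear in the order (3,2), (2,1), with no cell reused.
Route from (3,1): right 1 to (3,2), up 1 to (2,2), left 1 to (2,1), up 1 to (1,1), right 2 to (1,3), down 1 to (2,3) — 7 moves in all.
Check: order respected ((3,2) at step 1, (2,1) at step 3).

(3,1) -> (3,2) -> (2,2) -> (2,1) -> (1,1) -> (1,2) -> (1,3) -> (2,3)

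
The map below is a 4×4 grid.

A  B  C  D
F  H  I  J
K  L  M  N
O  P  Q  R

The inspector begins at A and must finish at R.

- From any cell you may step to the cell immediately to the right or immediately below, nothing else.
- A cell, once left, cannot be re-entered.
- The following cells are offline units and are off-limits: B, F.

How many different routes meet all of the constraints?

A right/down-only route from A to R makes exactly 3 down-moves and 3 right-moves in some order.
With no other constraints that would be C(6,3) = 20 routes.
Subtract routes through each blocked cell (inclusion–exclusion for overlaps): − through B: 10 − through F: 10 → 0.
No route satisfies every constraint, so the count is 0.

0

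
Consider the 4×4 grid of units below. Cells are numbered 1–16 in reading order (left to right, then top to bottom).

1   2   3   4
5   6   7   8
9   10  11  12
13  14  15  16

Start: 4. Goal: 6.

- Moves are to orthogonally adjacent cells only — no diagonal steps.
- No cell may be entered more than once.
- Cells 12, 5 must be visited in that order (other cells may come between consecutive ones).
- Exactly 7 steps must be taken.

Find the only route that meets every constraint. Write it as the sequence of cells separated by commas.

The waypoints must appear in the order 12, 5, with no cell reused.
Route from 4: down 2 to 12, left 3 to 9, up 1 to 5, right 1 to 6 — 7 moves in all.
Check: order respected (12 at step 2, 5 at step 6); 7 moves as required.

4, 8, 12, 11, 10, 9, 5, 6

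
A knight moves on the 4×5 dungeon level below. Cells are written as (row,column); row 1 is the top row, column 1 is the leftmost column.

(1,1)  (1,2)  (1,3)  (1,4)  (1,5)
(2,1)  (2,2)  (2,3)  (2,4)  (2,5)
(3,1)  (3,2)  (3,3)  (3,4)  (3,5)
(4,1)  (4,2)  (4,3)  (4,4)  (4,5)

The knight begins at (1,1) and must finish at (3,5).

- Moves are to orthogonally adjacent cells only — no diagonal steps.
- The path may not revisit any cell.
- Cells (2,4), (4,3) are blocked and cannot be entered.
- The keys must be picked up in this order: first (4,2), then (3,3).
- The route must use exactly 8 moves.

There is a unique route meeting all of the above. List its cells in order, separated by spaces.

(1,1) (2,1) (3,1) (4,1) (4,2) (3,2) (3,3) (3,4) (3,5)

The waypoints must appear in the order (4,2), (3,3), with no cell reused.
Route from (1,1): 3× down (reaching (4,1)), right to (4,2), up to (3,2), 3× right (reaching (3,5)) — 8 moves in all.
Check: order respected ((4,2) at step 4, (3,3) at step 6); 8 moves as required.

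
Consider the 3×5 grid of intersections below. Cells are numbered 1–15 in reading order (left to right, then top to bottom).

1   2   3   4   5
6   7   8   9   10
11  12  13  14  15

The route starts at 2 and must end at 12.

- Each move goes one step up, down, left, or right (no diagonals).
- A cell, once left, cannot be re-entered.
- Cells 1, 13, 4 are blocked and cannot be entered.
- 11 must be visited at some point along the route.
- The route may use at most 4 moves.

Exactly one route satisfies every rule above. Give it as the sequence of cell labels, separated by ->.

2 -> 7 -> 6 -> 11 -> 12

The 4-move cap with required stops at 11 leaves no slack for detours.
Route from 2: down to 7, left to 6, down to 11, right to 12 — 4 moves in all.
Check: all required cells visited; 4 ≤ 4 moves.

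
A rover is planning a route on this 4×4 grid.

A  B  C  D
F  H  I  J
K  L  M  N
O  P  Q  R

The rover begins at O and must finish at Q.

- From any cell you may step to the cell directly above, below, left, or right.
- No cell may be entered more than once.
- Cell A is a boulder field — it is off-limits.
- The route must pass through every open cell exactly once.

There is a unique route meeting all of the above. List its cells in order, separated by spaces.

O P L K F H B C D J I M N R Q

Need to visit all 15 open cells exactly once, starting at O and ending at Q.
Cell F has only two open neighbours (K and H), so the path must pass straight through it: one of those is the cell it's entered from and the other is where it exits.
Route from O: right to P, up to L, left to K, up to F, right to H, up to B, 2× right (reaching D), down to J, left to I, down to M, right to N, down to R, left to Q — 14 moves in all.
Check: all 15 open cells covered.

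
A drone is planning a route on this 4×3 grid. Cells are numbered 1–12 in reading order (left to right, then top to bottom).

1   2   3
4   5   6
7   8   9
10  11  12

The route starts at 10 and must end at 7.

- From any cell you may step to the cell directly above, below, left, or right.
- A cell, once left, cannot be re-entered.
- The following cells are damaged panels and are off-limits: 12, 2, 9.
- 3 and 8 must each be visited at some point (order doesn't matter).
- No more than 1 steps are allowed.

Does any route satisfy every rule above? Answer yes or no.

no

3 must be visited but has only one open neighbour (6), and it is neither the start nor the goal — the route would have to enter and leave through 6, re-entering it.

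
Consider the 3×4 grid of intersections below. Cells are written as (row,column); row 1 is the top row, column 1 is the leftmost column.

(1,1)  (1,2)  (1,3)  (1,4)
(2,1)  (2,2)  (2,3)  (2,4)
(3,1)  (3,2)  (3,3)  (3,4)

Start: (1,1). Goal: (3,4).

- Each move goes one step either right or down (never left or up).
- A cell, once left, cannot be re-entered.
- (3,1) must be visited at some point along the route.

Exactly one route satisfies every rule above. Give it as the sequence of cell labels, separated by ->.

Moves only go right or down, so the column and row indices never decrease.
Route from (1,1): 2× down (reaching (3,1)), 3× right (reaching (3,4)) — 5 moves in all.
Check: all required cells visited.

(1,1) -> (2,1) -> (3,1) -> (3,2) -> (3,3) -> (3,4)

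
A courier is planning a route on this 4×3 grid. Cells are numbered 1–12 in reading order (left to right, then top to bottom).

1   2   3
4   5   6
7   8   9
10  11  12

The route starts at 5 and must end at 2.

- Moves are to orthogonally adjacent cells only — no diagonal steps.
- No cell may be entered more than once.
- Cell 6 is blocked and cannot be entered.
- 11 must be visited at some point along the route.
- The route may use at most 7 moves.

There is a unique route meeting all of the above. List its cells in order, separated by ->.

5 -> 8 -> 11 -> 10 -> 7 -> 4 -> 1 -> 2

The budget equals the shortest possible length, so every move has to be on a shortest route through the required cells.
Route from 5: 2× down (reaching 11), left to 10, 3× up (reaching 1), right to 2 — 7 moves in all.
Check: all required cells visited; 7 ≤ 7 moves.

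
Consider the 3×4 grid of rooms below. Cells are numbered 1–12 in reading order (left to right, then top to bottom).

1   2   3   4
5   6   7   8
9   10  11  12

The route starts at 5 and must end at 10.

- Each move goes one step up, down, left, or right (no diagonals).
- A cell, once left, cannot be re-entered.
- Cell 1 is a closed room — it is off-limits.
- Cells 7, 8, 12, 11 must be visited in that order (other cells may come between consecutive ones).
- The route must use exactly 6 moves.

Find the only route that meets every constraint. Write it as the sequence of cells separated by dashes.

The waypoints must appear in the order 7, 8, 12, 11, with no cell reused.
Route from 5: 3× right (reaching 8), down to 12, 2× left (reaching 10) — 6 moves in all.
Check: order respected (7 at step 2, 8 at step 3, 12 at step 4, 11 at step 5); 6 moves as required.

5 - 6 - 7 - 8 - 12 - 11 - 10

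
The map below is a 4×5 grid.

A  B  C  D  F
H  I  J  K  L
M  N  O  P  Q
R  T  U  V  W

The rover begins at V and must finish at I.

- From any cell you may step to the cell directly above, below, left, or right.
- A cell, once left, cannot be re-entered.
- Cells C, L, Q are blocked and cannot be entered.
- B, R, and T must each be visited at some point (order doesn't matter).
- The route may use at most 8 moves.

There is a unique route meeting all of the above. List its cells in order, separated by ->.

Any route must reach B, R, and T and still end at I within 8 moves, so the order of the required stops is forced.
Route from V: 3× left (reaching R), 3× up (reaching A), right to B, down to I — 8 moves in all.
Check: all required cells visited; 8 ≤ 8 moves.

V -> U -> T -> R -> M -> H -> A -> B -> I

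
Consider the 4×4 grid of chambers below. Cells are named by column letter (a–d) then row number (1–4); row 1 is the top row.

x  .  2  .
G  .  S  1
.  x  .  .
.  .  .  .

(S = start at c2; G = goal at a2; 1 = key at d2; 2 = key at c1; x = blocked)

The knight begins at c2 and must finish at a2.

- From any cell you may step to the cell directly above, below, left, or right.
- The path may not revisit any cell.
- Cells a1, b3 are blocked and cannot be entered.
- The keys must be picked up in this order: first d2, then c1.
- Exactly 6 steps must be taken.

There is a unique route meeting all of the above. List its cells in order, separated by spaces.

The waypoints must appear in the order d2, c1, with no cell reused.
Route from c2: right 1 to d2, up 1 to d1, left 2 to b1, down 1 to b2, left 1 to a2 — 6 moves in all.
Check: order respected (1 at step 1, 2 at step 3); 6 moves as required.

c2 d2 d1 c1 b1 b2 a2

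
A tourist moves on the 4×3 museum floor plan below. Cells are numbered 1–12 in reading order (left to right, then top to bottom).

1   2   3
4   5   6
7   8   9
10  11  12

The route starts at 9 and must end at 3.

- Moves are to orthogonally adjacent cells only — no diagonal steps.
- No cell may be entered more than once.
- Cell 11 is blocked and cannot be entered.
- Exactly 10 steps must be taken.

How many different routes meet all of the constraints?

Need simple routes of exactly 10 moves from 9 to 3 (Manhattan distance 2, so 4 moves are spent on a detour and 4 undoing it).
No route satisfies every constraint, so the count is 0.

0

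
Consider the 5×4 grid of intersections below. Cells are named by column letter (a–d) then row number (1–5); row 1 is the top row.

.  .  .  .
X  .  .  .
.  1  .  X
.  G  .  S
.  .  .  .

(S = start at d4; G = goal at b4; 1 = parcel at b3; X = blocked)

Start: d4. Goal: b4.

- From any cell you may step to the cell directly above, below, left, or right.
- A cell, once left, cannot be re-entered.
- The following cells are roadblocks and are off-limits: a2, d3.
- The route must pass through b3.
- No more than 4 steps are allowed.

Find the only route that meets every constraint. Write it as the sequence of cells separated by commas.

d4, c4, c3, b3, b4

Any route must reach b3 and still end at b4 within 4 moves, so the order of the required stops is forced.
Route from d4: left 1 to c4, up 1 to c3, left 1 to b3, down 1 to b4 — 4 moves in all.
Check: all required cells visited; 4 ≤ 4 moves.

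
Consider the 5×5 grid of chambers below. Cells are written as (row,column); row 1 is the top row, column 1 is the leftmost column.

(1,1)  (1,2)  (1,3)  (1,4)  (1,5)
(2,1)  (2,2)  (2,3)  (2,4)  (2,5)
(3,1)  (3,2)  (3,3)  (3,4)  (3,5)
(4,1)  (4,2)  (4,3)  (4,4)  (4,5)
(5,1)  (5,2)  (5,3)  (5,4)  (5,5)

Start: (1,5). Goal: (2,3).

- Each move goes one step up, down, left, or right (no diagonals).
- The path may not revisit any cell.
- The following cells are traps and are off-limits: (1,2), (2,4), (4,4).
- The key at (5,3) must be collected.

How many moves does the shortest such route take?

Any route passes through (5,3) somewhere between (1,5) and (2,3). Summing Manhattan distances along the two legs ((1,5) → (5,3) → (2,3)) gives a lower bound of 6 + 3 = 9 moves.
A route of 9 moves achieves this: (1,5) → (2,5) → (3,5) → (4,5) → (5,5) → (5,4) → (5,3) → (4,3) → (3,3) → (2,3).
Since 9 matches the lower bound, it is optimal.

9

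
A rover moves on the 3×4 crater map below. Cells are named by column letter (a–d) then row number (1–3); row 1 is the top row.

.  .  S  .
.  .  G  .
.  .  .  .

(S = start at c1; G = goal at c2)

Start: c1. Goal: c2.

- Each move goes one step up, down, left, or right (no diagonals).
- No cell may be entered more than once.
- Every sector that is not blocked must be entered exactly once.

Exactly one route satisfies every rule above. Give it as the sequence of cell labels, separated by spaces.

c1 d1 d2 d3 c3 b3 a3 a2 a1 b1 b2 c2

Need to visit all 12 open cells exactly once, starting at c1 and ending at c2.
Route from c1: right 1 to d1, down 2 to d3, left 3 to a3, up 2 to a1, right 1 to b1, down 1 to b2, right 1 to c2 — 11 moves in all.
Check: all 12 open cells covered.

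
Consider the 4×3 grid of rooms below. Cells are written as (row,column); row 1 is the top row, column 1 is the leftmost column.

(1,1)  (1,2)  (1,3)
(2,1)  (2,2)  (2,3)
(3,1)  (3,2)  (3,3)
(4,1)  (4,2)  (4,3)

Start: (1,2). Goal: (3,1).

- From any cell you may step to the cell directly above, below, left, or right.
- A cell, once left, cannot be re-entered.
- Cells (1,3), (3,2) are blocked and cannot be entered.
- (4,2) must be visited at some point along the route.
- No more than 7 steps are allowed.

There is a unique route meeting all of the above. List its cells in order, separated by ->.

(1,2) -> (2,2) -> (2,3) -> (3,3) -> (4,3) -> (4,2) -> (4,1) -> (3,1)

The budget equals the shortest possible length, so every move has to be on a shortest route through the required cells.
Route from (1,2): down 1 to (2,2), right 1 to (2,3), down 2 to (4,3), left 2 to (4,1), up 1 to (3,1) — 7 moves in all.
Check: all required cells visited; 7 ≤ 7 moves.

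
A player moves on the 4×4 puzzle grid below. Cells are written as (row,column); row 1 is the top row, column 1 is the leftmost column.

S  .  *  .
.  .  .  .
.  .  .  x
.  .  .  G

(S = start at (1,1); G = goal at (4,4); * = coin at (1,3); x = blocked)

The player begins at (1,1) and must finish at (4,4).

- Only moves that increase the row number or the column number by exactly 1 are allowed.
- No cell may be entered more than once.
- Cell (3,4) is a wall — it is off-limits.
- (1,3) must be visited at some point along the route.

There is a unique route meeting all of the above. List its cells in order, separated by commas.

(1,1), (1,2), (1,3), (2,3), (3,3), (4,3), (4,4)

Moves only go right or down, so the column and row indices never decrease.
Route from (1,1): right 2 to (1,3), down 3 to (4,3), right 1 to (4,4) — 6 moves in all.
Check: all required cells visited.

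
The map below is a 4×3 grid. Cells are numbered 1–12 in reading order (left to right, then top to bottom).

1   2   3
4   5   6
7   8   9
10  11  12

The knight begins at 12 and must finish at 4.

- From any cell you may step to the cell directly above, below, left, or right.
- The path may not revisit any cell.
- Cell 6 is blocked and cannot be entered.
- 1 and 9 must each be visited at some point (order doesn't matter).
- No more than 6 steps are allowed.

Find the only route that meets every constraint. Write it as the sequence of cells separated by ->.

The budget equals the shortest possible length, so every move has to be on a shortest route through the required cells.
Route from 12: up 1 to 9, left 1 to 8, up 2 to 2, left 1 to 1, down 1 to 4 — 6 moves in all.
Check: all required cells visited; 6 ≤ 6 moves.

12 -> 9 -> 8 -> 5 -> 2 -> 1 -> 4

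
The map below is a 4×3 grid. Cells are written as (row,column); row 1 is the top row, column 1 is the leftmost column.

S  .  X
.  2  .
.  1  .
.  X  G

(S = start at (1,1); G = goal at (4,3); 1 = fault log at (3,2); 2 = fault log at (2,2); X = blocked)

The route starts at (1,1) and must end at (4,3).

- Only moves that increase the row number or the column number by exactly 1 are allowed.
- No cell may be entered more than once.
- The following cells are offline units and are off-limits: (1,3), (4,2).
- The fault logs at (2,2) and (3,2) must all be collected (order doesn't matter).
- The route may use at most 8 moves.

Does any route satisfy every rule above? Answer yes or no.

One route that works: (1,1) → (2,1) → (2,2) → (3,2) → (3,3) → (4,3).

yes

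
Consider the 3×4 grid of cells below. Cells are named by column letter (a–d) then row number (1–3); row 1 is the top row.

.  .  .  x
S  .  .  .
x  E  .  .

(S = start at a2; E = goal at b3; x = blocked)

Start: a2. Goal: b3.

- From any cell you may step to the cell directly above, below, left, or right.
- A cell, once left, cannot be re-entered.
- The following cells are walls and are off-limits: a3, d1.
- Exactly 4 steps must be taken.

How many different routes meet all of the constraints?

2

Need simple routes of exactly 4 moves from a2 to b3 (Manhattan distance 2, so 1 moves are spent on a detour and 1 undoing it).
Enumerating: a2 a1 b1 b2 b3 | a2 b2 c2 c3 b3.
That gives 2 routes.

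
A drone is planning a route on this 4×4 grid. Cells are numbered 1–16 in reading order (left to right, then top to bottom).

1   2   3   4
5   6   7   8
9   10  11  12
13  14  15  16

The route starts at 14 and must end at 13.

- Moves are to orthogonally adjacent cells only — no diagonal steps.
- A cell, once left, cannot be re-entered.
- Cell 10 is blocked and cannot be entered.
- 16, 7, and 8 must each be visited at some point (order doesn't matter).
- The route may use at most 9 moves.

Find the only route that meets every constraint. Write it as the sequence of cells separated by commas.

Any route must reach 16, 7, and 8 and still end at 13 within 9 moves, so the order of the required stops is forced.
Route from 14: 2× right (reaching 16), 2× up (reaching 8), 3× left (reaching 5), 2× down (reaching 13) — 9 moves in all.
Check: all required cells visited; 9 ≤ 9 moves.

14, 15, 16, 12, 8, 7, 6, 5, 9, 13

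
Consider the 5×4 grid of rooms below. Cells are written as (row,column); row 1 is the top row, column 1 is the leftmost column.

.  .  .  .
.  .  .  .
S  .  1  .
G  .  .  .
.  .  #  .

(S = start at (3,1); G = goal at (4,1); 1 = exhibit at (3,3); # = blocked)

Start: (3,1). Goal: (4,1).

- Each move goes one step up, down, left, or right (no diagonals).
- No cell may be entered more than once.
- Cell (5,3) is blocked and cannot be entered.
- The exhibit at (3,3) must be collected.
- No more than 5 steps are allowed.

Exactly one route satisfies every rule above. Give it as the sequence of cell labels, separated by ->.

(3,1) -> (3,2) -> (3,3) -> (4,3) -> (4,2) -> (4,1)

The budget equals the shortest possible length, so every move has to be on a shortest route through the required cells.
Route from (3,1): 2× right (reaching (3,3)), down to (4,3), 2× left (reaching (4,1)) — 5 moves in all.
Check: all required cells visited; 5 ≤ 5 moves.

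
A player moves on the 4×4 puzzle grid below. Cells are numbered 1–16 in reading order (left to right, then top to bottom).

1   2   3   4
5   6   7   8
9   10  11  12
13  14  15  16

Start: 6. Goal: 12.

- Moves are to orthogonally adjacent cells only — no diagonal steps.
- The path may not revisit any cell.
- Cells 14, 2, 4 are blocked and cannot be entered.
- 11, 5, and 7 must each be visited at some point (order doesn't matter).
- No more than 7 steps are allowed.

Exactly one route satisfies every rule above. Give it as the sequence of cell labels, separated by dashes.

Any route must reach 11, 5, and 7 and still end at 12 within 7 moves, so the order of the required stops is forced.
Route from 6: left 1 to 5, down 1 to 9, right 2 to 11, up 1 to 7, right 1 to 8, down 1 to 12 — 7 moves in all.
Check: all required cells visited; 7 ≤ 7 moves.

6 - 5 - 9 - 10 - 11 - 7 - 8 - 12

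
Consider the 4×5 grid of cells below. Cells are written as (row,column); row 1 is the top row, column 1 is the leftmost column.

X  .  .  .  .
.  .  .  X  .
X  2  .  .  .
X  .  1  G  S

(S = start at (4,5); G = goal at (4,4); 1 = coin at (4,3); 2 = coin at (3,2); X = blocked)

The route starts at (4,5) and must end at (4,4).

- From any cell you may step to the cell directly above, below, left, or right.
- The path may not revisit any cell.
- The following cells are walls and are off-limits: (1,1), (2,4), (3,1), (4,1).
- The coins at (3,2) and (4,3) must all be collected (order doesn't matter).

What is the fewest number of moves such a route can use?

7

Any route passes through (3,2) and (4,3) in some order between (4,5) and (4,4). Summing Manhattan distances along each leg and taking the cheapest ordering ((4,5) → (4,3) → (3,2) → (4,4)) gives a lower bound of 2 + 2 + 3 = 7 moves.
A route of 7 moves achieves this: (4,5) → (3,5) → (3,4) → (3,3) → (3,2) → (4,2) → (4,3) → (4,4).
Since 7 matches the lower bound, it is optimal.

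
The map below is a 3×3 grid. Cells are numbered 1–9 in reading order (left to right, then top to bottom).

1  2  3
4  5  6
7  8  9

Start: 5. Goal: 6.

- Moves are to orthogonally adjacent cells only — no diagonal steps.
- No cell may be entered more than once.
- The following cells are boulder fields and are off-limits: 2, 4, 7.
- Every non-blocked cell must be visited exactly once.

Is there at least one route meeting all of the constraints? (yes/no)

Cell 3 has only one open neighbour but is neither the start nor the goal, so a Hamiltonian route would have to both enter and leave it through the same neighbour — impossible without revisiting.

no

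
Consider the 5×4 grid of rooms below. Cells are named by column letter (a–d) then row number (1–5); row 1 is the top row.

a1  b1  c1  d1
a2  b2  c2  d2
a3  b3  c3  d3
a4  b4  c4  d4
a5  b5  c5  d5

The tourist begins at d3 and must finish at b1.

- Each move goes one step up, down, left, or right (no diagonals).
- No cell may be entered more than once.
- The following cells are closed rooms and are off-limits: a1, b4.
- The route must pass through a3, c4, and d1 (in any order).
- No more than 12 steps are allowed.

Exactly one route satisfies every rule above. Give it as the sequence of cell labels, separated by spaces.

The 12-move cap with required stops at a3, c4, d1 leaves no slack for detours.
Route from d3: down 1 to d4, left 1 to c4, up 1 to c3, left 2 to a3, up 1 to a2, right 3 to d2, up 1 to d1, left 2 to b1 — 12 moves in all.
Check: all required cells visited; 12 ≤ 12 moves.

d3 d4 c4 c3 b3 a3 a2 b2 c2 d2 d1 c1 b1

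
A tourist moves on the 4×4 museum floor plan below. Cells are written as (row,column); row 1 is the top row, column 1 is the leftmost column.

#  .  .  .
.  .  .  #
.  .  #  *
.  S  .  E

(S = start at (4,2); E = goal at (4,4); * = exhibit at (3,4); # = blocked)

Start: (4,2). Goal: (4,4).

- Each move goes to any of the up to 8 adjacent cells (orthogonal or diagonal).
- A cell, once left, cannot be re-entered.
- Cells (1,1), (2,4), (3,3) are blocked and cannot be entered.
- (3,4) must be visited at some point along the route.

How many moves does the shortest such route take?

Any route passes through (3,4) somewhere between (4,2) and (4,4). Summing Chebyshev distances along the two legs ((4,2) → (3,4) → (4,4)) gives a lower bound of 2 + 1 = 3 moves.
A route of 3 moves achieves this: (4,2) → (4,3) → (3,4) → (4,4).
Since 3 matches the lower bound, it is optimal.

3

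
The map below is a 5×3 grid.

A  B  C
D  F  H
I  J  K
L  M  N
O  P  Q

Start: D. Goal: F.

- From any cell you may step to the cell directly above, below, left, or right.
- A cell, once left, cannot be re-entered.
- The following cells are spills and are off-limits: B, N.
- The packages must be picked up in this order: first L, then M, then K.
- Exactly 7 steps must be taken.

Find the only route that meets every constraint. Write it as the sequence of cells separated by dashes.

D - I - L - M - J - K - H - F

The waypoints must appear in the order L, M, K, with no cell reused.
Route from D: 2× down (reaching L), right to M, up to J, right to K, up to H, left to F — 7 moves in all.
Check: order respected (L at step 2, M at step 3, K at step 5); 7 moves as required.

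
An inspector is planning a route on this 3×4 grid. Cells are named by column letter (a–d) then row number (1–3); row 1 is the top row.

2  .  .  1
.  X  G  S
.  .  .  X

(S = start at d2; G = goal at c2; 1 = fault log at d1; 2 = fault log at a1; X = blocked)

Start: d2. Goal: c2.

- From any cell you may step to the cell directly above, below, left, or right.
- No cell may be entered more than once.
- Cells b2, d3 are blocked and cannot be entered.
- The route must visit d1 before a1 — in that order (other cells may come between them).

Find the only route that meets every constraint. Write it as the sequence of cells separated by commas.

The waypoints must appear in the order d1, a1, with no cell reused.
Route from d2: up to d1, 3× left (reaching a1), 2× down (reaching a3), 2× right (reaching c3), up to c2 — 9 moves in all.
Check: order respected (1 at step 1, 2 at step 4).

d2, d1, c1, b1, a1, a2, a3, b3, c3, c2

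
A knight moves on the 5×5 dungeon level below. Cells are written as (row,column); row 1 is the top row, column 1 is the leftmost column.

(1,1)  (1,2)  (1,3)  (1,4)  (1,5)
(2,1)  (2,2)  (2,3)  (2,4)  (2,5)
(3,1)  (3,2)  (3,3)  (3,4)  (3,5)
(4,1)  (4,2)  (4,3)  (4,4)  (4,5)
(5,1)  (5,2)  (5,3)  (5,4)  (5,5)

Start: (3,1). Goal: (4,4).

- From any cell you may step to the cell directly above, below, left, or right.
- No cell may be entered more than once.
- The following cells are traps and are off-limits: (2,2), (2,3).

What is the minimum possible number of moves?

4

The Manhattan distance from (3,1) to (4,4) is |3−4| + |1−4| = 4, so at least 4 moves are needed.
A route of 4 moves achieves this: (3,1) → (4,1) → (4,2) → (4,3) → (4,4).
Since 4 matches the lower bound, it is optimal.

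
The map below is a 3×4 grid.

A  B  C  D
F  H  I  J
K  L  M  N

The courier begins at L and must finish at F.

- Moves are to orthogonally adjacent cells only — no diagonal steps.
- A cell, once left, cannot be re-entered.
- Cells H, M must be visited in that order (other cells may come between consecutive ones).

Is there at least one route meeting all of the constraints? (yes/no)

One route that works: L → H → I → M → N → J → D → C → B → A → F.

yes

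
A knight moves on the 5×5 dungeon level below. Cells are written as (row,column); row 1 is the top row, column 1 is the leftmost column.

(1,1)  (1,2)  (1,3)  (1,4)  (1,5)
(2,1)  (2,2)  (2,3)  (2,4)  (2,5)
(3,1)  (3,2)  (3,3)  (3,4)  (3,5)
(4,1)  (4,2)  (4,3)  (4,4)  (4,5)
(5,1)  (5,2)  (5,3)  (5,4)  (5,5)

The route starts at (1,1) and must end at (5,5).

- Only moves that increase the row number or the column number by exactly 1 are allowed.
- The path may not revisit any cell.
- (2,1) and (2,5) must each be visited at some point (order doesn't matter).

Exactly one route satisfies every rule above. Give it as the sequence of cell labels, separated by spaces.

Moves only go right or down, so the column and row indices never decrease.
Route from (1,1): down to (2,1), 4× right (reaching (2,5)), 3× down (reaching (5,5)) — 8 moves in all.
Check: all required cells visited.

(1,1) (2,1) (2,2) (2,3) (2,4) (2,5) (3,5) (4,5) (5,5)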